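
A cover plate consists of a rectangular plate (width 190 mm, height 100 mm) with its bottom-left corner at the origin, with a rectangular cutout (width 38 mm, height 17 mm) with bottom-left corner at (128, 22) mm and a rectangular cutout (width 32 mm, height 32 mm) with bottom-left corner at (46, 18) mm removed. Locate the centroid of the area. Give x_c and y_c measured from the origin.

x_c = 95.01 mm, y_c = 51.67 mm

plate: A = 190 × 100 = 19000.00, centroid at (95.00, 50.00).
hole 1: A = −(38 × 17) = -646.00, centroid at (147.00, 30.50).
hole 2: A = −(32 × 32) = -1024.00, centroid at (62.00, 34.00).
ΣA = 17330.00 mm², ΣAx_c = 1646550.00 mm³, ΣAy_c = 895481.00 mm³.
x_c = 1646550.00/17330.00 = 95.01 mm; y_c = 895481.00/17330.00 = 51.67 mm.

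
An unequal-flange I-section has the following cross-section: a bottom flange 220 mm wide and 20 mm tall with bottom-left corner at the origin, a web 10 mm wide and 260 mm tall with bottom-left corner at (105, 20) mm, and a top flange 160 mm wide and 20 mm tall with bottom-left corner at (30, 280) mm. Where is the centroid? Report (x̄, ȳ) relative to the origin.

x̄ = 110.00 mm, ȳ = 133.53 mm

Part | A | x̄ᵢ | ȳᵢ | A·x̄ᵢ | A·ȳᵢ
bottom flange | 4400.00 | 110.00 | 10.00 | 484000.00 | 44000.00
web | 2600.00 | 110.00 | 150.00 | 286000.00 | 390000.00
top flange | 3200.00 | 110.00 | 290.00 | 352000.00 | 928000.00
Σ | 10200.00 |  |  | 1122000.00 | 1362000.00
x̄ = 1122000.00 / 10200.00 = 110.00 mm
ȳ = 1362000.00 / 10200.00 = 133.53 mm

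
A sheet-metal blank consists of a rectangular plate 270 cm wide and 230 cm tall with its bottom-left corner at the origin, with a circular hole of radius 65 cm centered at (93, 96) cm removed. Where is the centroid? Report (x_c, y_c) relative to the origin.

x_c = 146.42 cm, y_c = 120.17 cm

Part | A | x̄ᵢ | ȳᵢ | A·x̄ᵢ | A·ȳᵢ
plate | 62100.00 | 135.00 | 115.00 | 8383500.00 | 7141500.00
hole | -13273.23 | 93.00 | 96.00 | -1234410.29 | -1274229.98
Σ | 48826.77 |  |  | 7149089.71 | 5867270.02
x_c = 7149089.71 / 48826.77 = 146.42 cm
y_c = 5867270.02 / 48826.77 = 120.17 cm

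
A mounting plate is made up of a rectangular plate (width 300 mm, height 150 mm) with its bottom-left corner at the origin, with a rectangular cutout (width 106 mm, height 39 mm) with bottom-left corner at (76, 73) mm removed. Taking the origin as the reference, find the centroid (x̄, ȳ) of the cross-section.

x̄ = 152.12 mm, ȳ = 73.23 mm

plate: A = 300 × 150 = 45000.00, centroid at (150.00, 75.00).
hole: A = −(106 × 39) = -4134.00, centroid at (129.00, 92.50).
ΣA = 40866.00 mm²
ΣAx̄ = (45000.00)(150.00) + (-4134.00)(129.00) = 6216714.00 mm³
ΣAȳ = (45000.00)(75.00) + (-4134.00)(92.50) = 2992605.00 mm³
x̄ = 6216714.00 / 40866.00 = 152.12 mm
ȳ = 2992605.00 / 40866.00 = 73.23 mm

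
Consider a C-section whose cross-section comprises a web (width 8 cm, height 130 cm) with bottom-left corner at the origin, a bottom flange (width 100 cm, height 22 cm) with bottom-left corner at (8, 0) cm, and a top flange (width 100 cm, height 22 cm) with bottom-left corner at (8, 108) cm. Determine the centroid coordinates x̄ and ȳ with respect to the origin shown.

x̄ = 47.68 cm, ȳ = 65.00 cm

web: A = 8 × 130 = 1040.00, centroid at (4.00, 65.00).
bottom flange: A = 100 × 22 = 2200.00, centroid at (58.00, 11.00).
top flange: A = 100 × 22 = 2200.00, centroid at (58.00, 119.00).
ΣA = 5440.00 cm²
ΣAx̄ = (1040.00)(4.00) + (2200.00)(58.00) + (2200.00)(58.00) = 259360.00 cm³
ΣAȳ = (1040.00)(65.00) + (2200.00)(11.00) + (2200.00)(119.00) = 353600.00 cm³
x̄ = 259360.00 / 5440.00 = 47.68 cm
ȳ = 353600.00 / 5440.00 = 65.00 cm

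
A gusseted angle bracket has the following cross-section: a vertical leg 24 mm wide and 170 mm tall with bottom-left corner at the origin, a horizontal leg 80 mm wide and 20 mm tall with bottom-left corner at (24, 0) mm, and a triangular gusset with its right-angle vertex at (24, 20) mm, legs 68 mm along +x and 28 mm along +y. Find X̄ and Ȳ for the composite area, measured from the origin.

X̄ = 29.52 mm, Ȳ = 58.92 mm

vertical leg: A = 24 × 170 = 4080.00, centroid at (12.00, 85.00).
horizontal leg: A = 80 × 20 = 1600.00, centroid at (64.00, 10.00).
gusset: A = ½·68·28 = 952.00, centroid at (46.67, 29.33).
ΣA = 6632.00 mm², ΣAX̄ = 195786.67 mm³, ΣAȲ = 390725.33 mm³.
X̄ = 195786.67/6632.00 = 29.52 mm; Ȳ = 390725.33/6632.00 = 58.92 mm.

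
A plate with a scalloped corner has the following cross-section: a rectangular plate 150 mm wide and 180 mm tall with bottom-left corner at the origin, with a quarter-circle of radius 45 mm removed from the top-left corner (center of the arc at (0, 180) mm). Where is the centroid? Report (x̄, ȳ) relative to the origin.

x̄ = 78.50 mm, ȳ = 85.56 mm

plate: A = 150 × 180 = 27000.00, centroid at (75.00, 90.00).
removed quarter-circle: A = −¼π·45² = -1590.43, centroid at (19.10, 160.90).
ΣA = 25409.57 mm², ΣAx̄ = 1994625.00 mm³, ΣAȳ = 2174097.37 mm³.
x̄ = 1994625.00/25409.57 = 78.50 mm; ȳ = 2174097.37/25409.57 = 85.56 mm.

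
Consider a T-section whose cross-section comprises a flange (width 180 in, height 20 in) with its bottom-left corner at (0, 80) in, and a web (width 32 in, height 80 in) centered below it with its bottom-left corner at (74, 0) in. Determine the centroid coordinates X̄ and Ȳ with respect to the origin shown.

web: A = 32 × 80 = 2560.00, centroid at (90.00, 40.00).
flange: A = 180 × 20 = 3600.00, centroid at (90.00, 90.00).
ΣA = 6160.00 in²
ΣAX̄ = (2560.00)(90.00) + (3600.00)(90.00) = 554400.00 in³
ΣAȲ = (2560.00)(40.00) + (3600.00)(90.00) = 426400.00 in³
X̄ = 554400.00 / 6160.00 = 90.00 in
Ȳ = 426400.00 / 6160.00 = 69.22 in

X̄ = 90.00 in, Ȳ = 69.22 in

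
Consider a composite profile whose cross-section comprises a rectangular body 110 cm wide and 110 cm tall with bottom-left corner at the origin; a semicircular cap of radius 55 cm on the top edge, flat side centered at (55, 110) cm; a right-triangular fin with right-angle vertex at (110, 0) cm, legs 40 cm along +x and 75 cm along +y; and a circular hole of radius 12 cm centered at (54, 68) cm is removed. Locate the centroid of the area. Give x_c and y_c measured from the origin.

x_c = 60.75 cm, y_c = 72.95 cm

Part | A | x̄ᵢ | ȳᵢ | A·x̄ᵢ | A·ȳᵢ
rectangular body | 12100.00 | 55.00 | 55.00 | 665500.00 | 665500.00
semicircular top | 4751.66 | 55.00 | 133.34 | 261341.24 | 633599.14
triangular fin | 1500.00 | 123.33 | 25.00 | 185000.00 | 37500.00
hole | -452.39 | 54.00 | 68.00 | -24429.02 | -30762.48
Σ | 17899.27 |  |  | 1087412.21 | 1305836.67
x_c = 1087412.21 / 17899.27 = 60.75 cm
y_c = 1305836.67 / 17899.27 = 72.95 cm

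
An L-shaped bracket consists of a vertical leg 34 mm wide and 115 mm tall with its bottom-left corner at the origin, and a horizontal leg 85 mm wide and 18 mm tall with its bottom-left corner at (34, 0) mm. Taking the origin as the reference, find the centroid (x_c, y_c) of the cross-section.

x_c = 33.73 mm, y_c = 43.86 mm

vertical leg: A = 34 × 115 = 3910.00, centroid at (17.00, 57.50).
horizontal leg: A = 85 × 18 = 1530.00, centroid at (76.50, 9.00).
ΣA = 5440.00 mm², ΣAx_c = 183515.00 mm³, ΣAy_c = 238595.00 mm³.
x_c = 183515.00/5440.00 = 33.73 mm; y_c = 238595.00/5440.00 = 43.86 mm.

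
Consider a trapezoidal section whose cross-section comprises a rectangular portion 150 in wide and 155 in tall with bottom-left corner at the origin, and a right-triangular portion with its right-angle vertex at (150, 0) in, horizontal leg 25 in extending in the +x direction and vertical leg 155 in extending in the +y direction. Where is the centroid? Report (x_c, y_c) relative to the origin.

x_c = 81.41 in, y_c = 75.51 in

Part | A | x̄ᵢ | ȳᵢ | A·x̄ᵢ | A·ȳᵢ
rectangular portion | 23250.00 | 75.00 | 77.50 | 1743750.00 | 1801875.00
triangular portion | 1937.50 | 158.33 | 51.67 | 306770.83 | 100104.17
Σ | 25187.50 |  |  | 2050520.83 | 1901979.17
x_c = 2050520.83 / 25187.50 = 81.41 in
y_c = 1901979.17 / 25187.50 = 75.51 in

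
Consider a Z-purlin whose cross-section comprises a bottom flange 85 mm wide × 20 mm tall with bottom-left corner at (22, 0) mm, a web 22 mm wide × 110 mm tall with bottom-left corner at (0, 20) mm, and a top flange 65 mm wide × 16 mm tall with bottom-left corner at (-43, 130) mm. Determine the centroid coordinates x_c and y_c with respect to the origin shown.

x_c = 24.29 mm, y_c = 66.28 mm

bottom flange: A = 85 × 20 = 1700.00, centroid at (64.50, 10.00).
web: A = 22 × 110 = 2420.00, centroid at (11.00, 75.00).
top flange: A = 65 × 16 = 1040.00, centroid at (-10.50, 138.00).
ΣA = 5160.00 mm²
ΣAx_c = (1700.00)(64.50) + (2420.00)(11.00) + (1040.00)(-10.50) = 125350.00 mm³
ΣAy_c = (1700.00)(10.00) + (2420.00)(75.00) + (1040.00)(138.00) = 342020.00 mm³
x_c = 125350.00 / 5160.00 = 24.29 mm
y_c = 342020.00 / 5160.00 = 66.28 mm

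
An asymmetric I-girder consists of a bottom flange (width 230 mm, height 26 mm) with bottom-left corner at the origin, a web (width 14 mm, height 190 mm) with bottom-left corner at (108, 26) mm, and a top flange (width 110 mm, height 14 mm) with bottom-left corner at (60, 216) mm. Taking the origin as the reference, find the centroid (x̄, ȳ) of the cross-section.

Part | A | x̄ᵢ | ȳᵢ | A·x̄ᵢ | A·ȳᵢ
bottom flange | 5980.00 | 115.00 | 13.00 | 687700.00 | 77740.00
web | 2660.00 | 115.00 | 121.00 | 305900.00 | 321860.00
top flange | 1540.00 | 115.00 | 223.00 | 177100.00 | 343420.00
Σ | 10180.00 |  |  | 1170700.00 | 743020.00
x̄ = 1170700.00 / 10180.00 = 115.00 mm
ȳ = 743020.00 / 10180.00 = 72.99 mm

x̄ = 115.00 mm, ȳ = 72.99 mm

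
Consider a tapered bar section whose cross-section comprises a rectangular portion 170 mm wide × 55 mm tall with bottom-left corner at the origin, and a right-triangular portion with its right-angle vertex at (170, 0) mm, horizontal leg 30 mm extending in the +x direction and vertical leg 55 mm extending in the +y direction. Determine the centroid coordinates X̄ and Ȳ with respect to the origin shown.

rectangular portion: A = 170 × 55 = 9350.00, centroid at (85.00, 27.50).
triangular portion: A = ½·30·55 = 825.00, centroid at (180.00, 18.33).
ΣA = 10175.00 mm²
ΣAX̄ = (9350.00)(85.00) + (825.00)(180.00) = 943250.00 mm³
ΣAȲ = (9350.00)(27.50) + (825.00)(18.33) = 272250.00 mm³
X̄ = 943250.00 / 10175.00 = 92.70 mm
Ȳ = 272250.00 / 10175.00 = 26.76 mm

X̄ = 92.70 mm, Ȳ = 26.76 mm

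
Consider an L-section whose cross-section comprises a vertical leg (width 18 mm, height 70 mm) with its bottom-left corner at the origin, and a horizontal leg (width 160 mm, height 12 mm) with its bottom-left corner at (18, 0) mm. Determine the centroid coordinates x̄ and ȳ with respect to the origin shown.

Part | A | x̄ᵢ | ȳᵢ | A·x̄ᵢ | A·ȳᵢ
vertical leg | 1260.00 | 9.00 | 35.00 | 11340.00 | 44100.00
horizontal leg | 1920.00 | 98.00 | 6.00 | 188160.00 | 11520.00
Σ | 3180.00 |  |  | 199500.00 | 55620.00
x̄ = 199500.00 / 3180.00 = 62.74 mm
ȳ = 55620.00 / 3180.00 = 17.49 mm

x̄ = 62.74 mm, ȳ = 17.49 mm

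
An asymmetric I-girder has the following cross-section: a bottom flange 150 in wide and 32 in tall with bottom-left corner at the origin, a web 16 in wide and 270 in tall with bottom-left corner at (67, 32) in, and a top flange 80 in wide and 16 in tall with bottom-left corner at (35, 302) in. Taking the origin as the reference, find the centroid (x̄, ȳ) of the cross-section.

x̄ = 75.00 in, ȳ = 114.91 in

bottom flange: A = 150 × 32 = 4800.00, centroid at (75.00, 16.00).
web: A = 16 × 270 = 4320.00, centroid at (75.00, 167.00).
top flange: A = 80 × 16 = 1280.00, centroid at (75.00, 310.00).
ΣA = 10400.00 in², ΣAx̄ = 780000.00 in³, ΣAȳ = 1195040.00 in³.
x̄ = 780000.00/10400.00 = 75.00 in; ȳ = 1195040.00/10400.00 = 114.91 in.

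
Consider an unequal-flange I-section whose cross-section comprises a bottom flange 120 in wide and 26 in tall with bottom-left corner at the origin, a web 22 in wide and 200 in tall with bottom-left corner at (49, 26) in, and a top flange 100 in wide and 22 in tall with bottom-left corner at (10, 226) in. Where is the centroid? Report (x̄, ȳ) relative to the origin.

x̄ = 60.00 in, ȳ = 114.85 in

bottom flange: A = 120 × 26 = 3120.00, centroid at (60.00, 13.00).
web: A = 22 × 200 = 4400.00, centroid at (60.00, 126.00).
top flange: A = 100 × 22 = 2200.00, centroid at (60.00, 237.00).
ΣA = 9720.00 in², ΣAx̄ = 583200.00 in³, ΣAȳ = 1116360.00 in³.
x̄ = 583200.00/9720.00 = 60.00 in; ȳ = 1116360.00/9720.00 = 114.85 in.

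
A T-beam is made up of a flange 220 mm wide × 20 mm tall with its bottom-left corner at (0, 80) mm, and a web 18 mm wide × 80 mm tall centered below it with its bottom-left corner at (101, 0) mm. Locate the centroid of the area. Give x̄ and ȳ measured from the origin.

web: A = 18 × 80 = 1440.00, centroid at (110.00, 40.00).
flange: A = 220 × 20 = 4400.00, centroid at (110.00, 90.00).
ΣA = 5840.00 mm²
ΣAx̄ = (1440.00)(110.00) + (4400.00)(110.00) = 642400.00 mm³
ΣAȳ = (1440.00)(40.00) + (4400.00)(90.00) = 453600.00 mm³
x̄ = 642400.00 / 5840.00 = 110.00 mm
ȳ = 453600.00 / 5840.00 = 77.67 mm

x̄ = 110.00 mm, ȳ = 77.67 mm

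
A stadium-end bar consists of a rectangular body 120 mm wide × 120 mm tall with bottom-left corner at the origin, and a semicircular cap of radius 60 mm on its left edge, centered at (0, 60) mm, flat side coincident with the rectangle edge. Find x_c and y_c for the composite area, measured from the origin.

rectangular body: A = 120 × 120 = 14400.00, centroid at (60.00, 60.00).
semicircular end: A = ½π·60² = 5654.87, centroid at (-25.46, 60.00).
ΣA = 20054.87 mm²
ΣAx_c = (14400.00)(60.00) + (5654.87)(-25.46) = 720000.00 mm³
ΣAy_c = (14400.00)(60.00) + (5654.87)(60.00) = 1203292.01 mm³
x_c = 720000.00 / 20054.87 = 35.90 mm
y_c = 1203292.01 / 20054.87 = 60.00 mm

x_c = 35.90 mm, y_c = 60.00 mm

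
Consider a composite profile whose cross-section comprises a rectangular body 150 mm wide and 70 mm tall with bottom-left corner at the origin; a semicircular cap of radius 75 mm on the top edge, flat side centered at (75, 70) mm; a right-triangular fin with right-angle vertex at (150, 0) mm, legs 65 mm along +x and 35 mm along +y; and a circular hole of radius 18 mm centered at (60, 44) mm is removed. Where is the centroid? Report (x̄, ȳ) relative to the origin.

rectangular body: A = 150 × 70 = 10500.00, centroid at (75.00, 35.00).
semicircular top: A = ½π·75² = 8835.73, centroid at (75.00, 101.83).
triangular fin: A = ½·65·35 = 1137.50, centroid at (171.67, 11.67).
hole: A = −π·18² = -1017.88, centroid at (60.00, 44.00).
ΣA = 19455.35 mm², ΣAx̄ = 1584377.97 mm³, ΣAȳ = 1235735.34 mm³.
x̄ = 1584377.97/19455.35 = 81.44 mm; ȳ = 1235735.34/19455.35 = 63.52 mm.

x̄ = 81.44 mm, ȳ = 63.52 mm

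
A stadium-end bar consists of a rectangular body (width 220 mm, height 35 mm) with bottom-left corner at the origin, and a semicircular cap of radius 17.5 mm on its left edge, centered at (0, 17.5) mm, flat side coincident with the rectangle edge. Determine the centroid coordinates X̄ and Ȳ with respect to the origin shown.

rectangular body: A = 220 × 35 = 7700.00, centroid at (110.00, 17.50).
semicircular end: A = ½π·17.5² = 481.06, centroid at (-7.43, 17.50).
ΣA = 8181.06 mm²
ΣAX̄ = (7700.00)(110.00) + (481.06)(-7.43) = 843427.08 mm³
ΣAȲ = (7700.00)(17.50) + (481.06)(17.50) = 143168.49 mm³
X̄ = 843427.08 / 8181.06 = 103.10 mm
Ȳ = 143168.49 / 8181.06 = 17.50 mm

X̄ = 103.10 mm, Ȳ = 17.50 mm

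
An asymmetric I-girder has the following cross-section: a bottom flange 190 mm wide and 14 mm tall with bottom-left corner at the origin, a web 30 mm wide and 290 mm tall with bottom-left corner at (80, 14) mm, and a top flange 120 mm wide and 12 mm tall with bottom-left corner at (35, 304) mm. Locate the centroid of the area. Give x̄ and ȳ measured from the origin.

x̄ = 95.00 mm, ȳ = 144.40 mm

Part | A | x̄ᵢ | ȳᵢ | A·x̄ᵢ | A·ȳᵢ
bottom flange | 2660.00 | 95.00 | 7.00 | 252700.00 | 18620.00
web | 8700.00 | 95.00 | 159.00 | 826500.00 | 1383300.00
top flange | 1440.00 | 95.00 | 310.00 | 136800.00 | 446400.00
Σ | 12800.00 |  |  | 1216000.00 | 1848320.00
x̄ = 1216000.00 / 12800.00 = 95.00 mm
ȳ = 1848320.00 / 12800.00 = 144.40 mm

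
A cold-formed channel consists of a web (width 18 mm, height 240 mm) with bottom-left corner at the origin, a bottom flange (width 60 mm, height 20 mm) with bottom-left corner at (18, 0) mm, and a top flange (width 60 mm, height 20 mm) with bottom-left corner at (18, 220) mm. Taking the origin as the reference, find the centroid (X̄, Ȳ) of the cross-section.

X̄ = 22.93 mm, Ȳ = 120.00 mm

web: A = 18 × 240 = 4320.00, centroid at (9.00, 120.00).
bottom flange: A = 60 × 20 = 1200.00, centroid at (48.00, 10.00).
top flange: A = 60 × 20 = 1200.00, centroid at (48.00, 230.00).
ΣA = 6720.00 mm², ΣAX̄ = 154080.00 mm³, ΣAȲ = 806400.00 mm³.
X̄ = 154080.00/6720.00 = 22.93 mm; Ȳ = 806400.00/6720.00 = 120.00 mm.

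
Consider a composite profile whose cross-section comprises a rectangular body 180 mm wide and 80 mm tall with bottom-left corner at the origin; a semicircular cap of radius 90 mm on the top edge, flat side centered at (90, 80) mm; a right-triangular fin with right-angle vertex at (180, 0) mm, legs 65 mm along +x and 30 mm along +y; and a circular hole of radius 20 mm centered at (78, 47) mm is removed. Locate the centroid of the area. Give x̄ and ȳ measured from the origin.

x̄ = 94.62 mm, ȳ = 75.65 mm

rectangular body: A = 180 × 80 = 14400.00, centroid at (90.00, 40.00).
semicircular top: A = ½π·90² = 12723.45, centroid at (90.00, 118.20).
triangular fin: A = ½·65·30 = 975.00, centroid at (201.67, 10.00).
hole: A = −π·20² = -1256.64, centroid at (78.00, 47.00).
ΣA = 26841.81 mm², ΣAx̄ = 2539717.83 mm³, ΣAȳ = 2030564.08 mm³.
x̄ = 2539717.83/26841.81 = 94.62 mm; ȳ = 2030564.08/26841.81 = 75.65 mm.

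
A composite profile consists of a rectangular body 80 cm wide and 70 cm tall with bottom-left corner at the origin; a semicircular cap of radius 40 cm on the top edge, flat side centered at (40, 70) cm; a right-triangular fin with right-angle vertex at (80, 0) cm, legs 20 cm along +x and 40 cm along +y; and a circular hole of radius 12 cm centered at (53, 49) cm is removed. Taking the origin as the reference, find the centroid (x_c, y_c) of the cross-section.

x_c = 41.59 cm, y_c = 49.34 cm

rectangular body: A = 80 × 70 = 5600.00, centroid at (40.00, 35.00).
semicircular top: A = ½π·40² = 2513.27, centroid at (40.00, 86.98).
triangular fin: A = ½·20·40 = 400.00, centroid at (86.67, 13.33).
hole: A = −π·12² = -452.39, centroid at (53.00, 49.00).
ΣA = 8060.88 cm², ΣAx_c = 335221.00 cm³, ΣAy_c = 397762.11 cm³.
x_c = 335221.00/8060.88 = 41.59 cm; y_c = 397762.11/8060.88 = 49.34 cm.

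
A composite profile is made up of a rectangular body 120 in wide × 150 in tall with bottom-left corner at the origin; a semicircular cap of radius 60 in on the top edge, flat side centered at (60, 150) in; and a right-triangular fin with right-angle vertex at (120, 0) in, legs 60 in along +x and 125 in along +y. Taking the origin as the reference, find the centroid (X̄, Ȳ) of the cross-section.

X̄ = 70.95 in, Ȳ = 91.17 in

rectangular body: A = 120 × 150 = 18000.00, centroid at (60.00, 75.00).
semicircular top: A = ½π·60² = 5654.87, centroid at (60.00, 175.46).
triangular fin: A = ½·60·125 = 3750.00, centroid at (140.00, 41.67).
ΣA = 27404.87 in², ΣAX̄ = 1944292.01 in³, ΣAȲ = 2498480.02 in³.
X̄ = 1944292.01/27404.87 = 70.95 in; Ȳ = 2498480.02/27404.87 = 91.17 in.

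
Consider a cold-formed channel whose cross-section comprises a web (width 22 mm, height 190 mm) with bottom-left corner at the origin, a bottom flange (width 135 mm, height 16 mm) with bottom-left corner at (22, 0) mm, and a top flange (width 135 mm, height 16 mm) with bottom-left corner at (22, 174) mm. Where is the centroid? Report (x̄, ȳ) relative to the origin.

Part | A | x̄ᵢ | ȳᵢ | A·x̄ᵢ | A·ȳᵢ
web | 4180.00 | 11.00 | 95.00 | 45980.00 | 397100.00
bottom flange | 2160.00 | 89.50 | 8.00 | 193320.00 | 17280.00
top flange | 2160.00 | 89.50 | 182.00 | 193320.00 | 393120.00
Σ | 8500.00 |  |  | 432620.00 | 807500.00
x̄ = 432620.00 / 8500.00 = 50.90 mm
ȳ = 807500.00 / 8500.00 = 95.00 mm

x̄ = 50.90 mm, ȳ = 95.00 mm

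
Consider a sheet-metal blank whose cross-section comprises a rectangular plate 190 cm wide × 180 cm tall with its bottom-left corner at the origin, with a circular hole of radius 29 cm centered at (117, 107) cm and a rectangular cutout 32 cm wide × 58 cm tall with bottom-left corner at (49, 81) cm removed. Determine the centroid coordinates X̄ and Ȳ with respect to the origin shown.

plate: A = 190 × 180 = 34200.00, centroid at (95.00, 90.00).
hole 1: A = −π·29² = -2642.08, centroid at (117.00, 107.00).
hole 2: A = −(32 × 58) = -1856.00, centroid at (65.00, 110.00).
ΣA = 29701.92 cm², ΣAX̄ = 2819236.71 cm³, ΣAȲ = 2591137.50 cm³.
X̄ = 2819236.71/29701.92 = 94.92 cm; Ȳ = 2591137.50/29701.92 = 87.24 cm.

X̄ = 94.92 cm, Ȳ = 87.24 cm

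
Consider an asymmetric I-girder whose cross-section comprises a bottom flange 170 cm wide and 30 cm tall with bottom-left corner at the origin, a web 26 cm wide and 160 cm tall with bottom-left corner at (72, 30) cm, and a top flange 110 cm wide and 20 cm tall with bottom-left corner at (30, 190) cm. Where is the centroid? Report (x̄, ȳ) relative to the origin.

bottom flange: A = 170 × 30 = 5100.00, centroid at (85.00, 15.00).
web: A = 26 × 160 = 4160.00, centroid at (85.00, 110.00).
top flange: A = 110 × 20 = 2200.00, centroid at (85.00, 200.00).
ΣA = 11460.00 cm²
ΣAx̄ = (5100.00)(85.00) + (4160.00)(85.00) + (2200.00)(85.00) = 974100.00 cm³
ΣAȳ = (5100.00)(15.00) + (4160.00)(110.00) + (2200.00)(200.00) = 974100.00 cm³
x̄ = 974100.00 / 11460.00 = 85.00 cm
ȳ = 974100.00 / 11460.00 = 85.00 cm

x̄ = 85.00 cm, ȳ = 85.00 cm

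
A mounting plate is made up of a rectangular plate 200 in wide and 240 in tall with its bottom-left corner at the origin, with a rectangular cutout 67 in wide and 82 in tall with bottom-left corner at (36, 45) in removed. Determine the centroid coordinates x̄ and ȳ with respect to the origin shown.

Part | A | x̄ᵢ | ȳᵢ | A·x̄ᵢ | A·ȳᵢ
plate | 48000.00 | 100.00 | 120.00 | 4800000.00 | 5760000.00
hole | -5494.00 | 69.50 | 86.00 | -381833.00 | -472484.00
Σ | 42506.00 |  |  | 4418167.00 | 5287516.00
x̄ = 4418167.00 / 42506.00 = 103.94 in
ȳ = 5287516.00 / 42506.00 = 124.39 in

x̄ = 103.94 in, ȳ = 124.39 in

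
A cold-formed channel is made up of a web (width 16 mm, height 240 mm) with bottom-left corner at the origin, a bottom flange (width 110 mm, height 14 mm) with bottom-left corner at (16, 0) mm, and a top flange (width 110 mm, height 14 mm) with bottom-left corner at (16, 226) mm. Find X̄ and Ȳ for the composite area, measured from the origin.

X̄ = 36.04 mm, Ȳ = 120.00 mm

Part | A | x̄ᵢ | ȳᵢ | A·x̄ᵢ | A·ȳᵢ
web | 3840.00 | 8.00 | 120.00 | 30720.00 | 460800.00
bottom flange | 1540.00 | 71.00 | 7.00 | 109340.00 | 10780.00
top flange | 1540.00 | 71.00 | 233.00 | 109340.00 | 358820.00
Σ | 6920.00 |  |  | 249400.00 | 830400.00
X̄ = 249400.00 / 6920.00 = 36.04 mm
Ȳ = 830400.00 / 6920.00 = 120.00 mm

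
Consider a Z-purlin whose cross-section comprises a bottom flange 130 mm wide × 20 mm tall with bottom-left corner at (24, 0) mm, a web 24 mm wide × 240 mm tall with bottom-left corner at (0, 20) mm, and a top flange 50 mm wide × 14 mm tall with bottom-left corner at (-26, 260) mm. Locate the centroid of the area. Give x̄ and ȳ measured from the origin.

bottom flange: A = 130 × 20 = 2600.00, centroid at (89.00, 10.00).
web: A = 24 × 240 = 5760.00, centroid at (12.00, 140.00).
top flange: A = 50 × 14 = 700.00, centroid at (-1.00, 267.00).
ΣA = 9060.00 mm²
ΣAx̄ = (2600.00)(89.00) + (5760.00)(12.00) + (700.00)(-1.00) = 299820.00 mm³
ΣAȳ = (2600.00)(10.00) + (5760.00)(140.00) + (700.00)(267.00) = 1019300.00 mm³
x̄ = 299820.00 / 9060.00 = 33.09 mm
ȳ = 1019300.00 / 9060.00 = 112.51 mm

x̄ = 33.09 mm, ȳ = 112.51 mm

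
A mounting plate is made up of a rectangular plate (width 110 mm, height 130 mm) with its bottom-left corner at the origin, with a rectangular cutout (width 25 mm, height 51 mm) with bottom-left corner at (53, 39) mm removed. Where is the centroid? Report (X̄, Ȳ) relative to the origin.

X̄ = 53.97 mm, Ȳ = 65.05 mm

Part | A | x̄ᵢ | ȳᵢ | A·x̄ᵢ | A·ȳᵢ
plate | 14300.00 | 55.00 | 65.00 | 786500.00 | 929500.00
hole | -1275.00 | 65.50 | 64.50 | -83512.50 | -82237.50
Σ | 13025.00 |  |  | 702987.50 | 847262.50
X̄ = 702987.50 / 13025.00 = 53.97 mm
Ȳ = 847262.50 / 13025.00 = 65.05 mm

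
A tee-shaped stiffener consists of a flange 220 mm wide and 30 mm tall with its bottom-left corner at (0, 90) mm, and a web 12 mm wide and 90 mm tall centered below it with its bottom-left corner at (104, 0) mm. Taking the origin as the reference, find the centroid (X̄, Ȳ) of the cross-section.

X̄ = 110.00 mm, Ȳ = 96.56 mm

web: A = 12 × 90 = 1080.00, centroid at (110.00, 45.00).
flange: A = 220 × 30 = 6600.00, centroid at (110.00, 105.00).
ΣA = 7680.00 mm², ΣAX̄ = 844800.00 mm³, ΣAȲ = 741600.00 mm³.
X̄ = 844800.00/7680.00 = 110.00 mm; Ȳ = 741600.00/7680.00 = 96.56 mm.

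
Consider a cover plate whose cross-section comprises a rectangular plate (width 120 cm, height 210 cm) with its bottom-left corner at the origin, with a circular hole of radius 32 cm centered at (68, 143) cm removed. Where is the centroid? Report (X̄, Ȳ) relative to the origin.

Part | A | x̄ᵢ | ȳᵢ | A·x̄ᵢ | A·ȳᵢ
plate | 25200.00 | 60.00 | 105.00 | 1512000.00 | 2646000.00
hole | -3216.99 | 68.00 | 143.00 | -218755.38 | -460029.70
Σ | 21983.01 |  |  | 1293244.62 | 2185970.30
X̄ = 1293244.62 / 21983.01 = 58.83 cm
Ȳ = 2185970.30 / 21983.01 = 99.44 cm

X̄ = 58.83 cm, Ȳ = 99.44 cm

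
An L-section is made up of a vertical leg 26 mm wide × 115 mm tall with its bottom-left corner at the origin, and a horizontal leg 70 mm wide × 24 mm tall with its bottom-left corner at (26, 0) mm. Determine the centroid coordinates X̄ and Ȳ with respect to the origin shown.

vertical leg: A = 26 × 115 = 2990.00, centroid at (13.00, 57.50).
horizontal leg: A = 70 × 24 = 1680.00, centroid at (61.00, 12.00).
ΣA = 4670.00 mm²
ΣAX̄ = (2990.00)(13.00) + (1680.00)(61.00) = 141350.00 mm³
ΣAȲ = (2990.00)(57.50) + (1680.00)(12.00) = 192085.00 mm³
X̄ = 141350.00 / 4670.00 = 30.27 mm
Ȳ = 192085.00 / 4670.00 = 41.13 mm

X̄ = 30.27 mm, Ȳ = 41.13 mm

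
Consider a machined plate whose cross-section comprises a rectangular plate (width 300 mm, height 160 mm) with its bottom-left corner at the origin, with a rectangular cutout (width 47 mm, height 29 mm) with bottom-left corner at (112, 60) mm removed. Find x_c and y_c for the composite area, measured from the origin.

x_c = 150.42 mm, y_c = 80.16 mm

plate: A = 300 × 160 = 48000.00, centroid at (150.00, 80.00).
hole: A = −(47 × 29) = -1363.00, centroid at (135.50, 74.50).
ΣA = 46637.00 mm²
ΣAx_c = (48000.00)(150.00) + (-1363.00)(135.50) = 7015313.50 mm³
ΣAy_c = (48000.00)(80.00) + (-1363.00)(74.50) = 3738456.50 mm³
x_c = 7015313.50 / 46637.00 = 150.42 mm
y_c = 3738456.50 / 46637.00 = 80.16 mm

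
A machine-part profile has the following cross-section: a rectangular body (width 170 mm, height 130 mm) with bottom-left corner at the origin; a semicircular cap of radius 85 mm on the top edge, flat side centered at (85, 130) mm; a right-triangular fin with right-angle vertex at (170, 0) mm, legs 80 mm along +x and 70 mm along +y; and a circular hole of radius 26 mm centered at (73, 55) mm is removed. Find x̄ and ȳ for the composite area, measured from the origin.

x̄ = 94.91 mm, ȳ = 95.82 mm

rectangular body: A = 170 × 130 = 22100.00, centroid at (85.00, 65.00).
semicircular top: A = ½π·85² = 11349.00, centroid at (85.00, 166.08).
triangular fin: A = ½·80·70 = 2800.00, centroid at (196.67, 23.33).
hole: A = −π·26² = -2123.72, centroid at (73.00, 55.00).
ΣA = 34125.29 mm², ΣAx̄ = 3238800.65 mm³, ΣAȳ = 3269816.04 mm³.
x̄ = 3238800.65/34125.29 = 94.91 mm; ȳ = 3269816.04/34125.29 = 95.82 mm.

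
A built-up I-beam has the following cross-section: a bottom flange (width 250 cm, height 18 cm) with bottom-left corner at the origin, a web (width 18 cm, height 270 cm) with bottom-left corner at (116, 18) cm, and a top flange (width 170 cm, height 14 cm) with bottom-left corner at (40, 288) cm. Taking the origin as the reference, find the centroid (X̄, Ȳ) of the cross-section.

bottom flange: A = 250 × 18 = 4500.00, centroid at (125.00, 9.00).
web: A = 18 × 270 = 4860.00, centroid at (125.00, 153.00).
top flange: A = 170 × 14 = 2380.00, centroid at (125.00, 295.00).
ΣA = 11740.00 cm²
ΣAX̄ = (4500.00)(125.00) + (4860.00)(125.00) + (2380.00)(125.00) = 1467500.00 cm³
ΣAȲ = (4500.00)(9.00) + (4860.00)(153.00) + (2380.00)(295.00) = 1486180.00 cm³
X̄ = 1467500.00 / 11740.00 = 125.00 cm
Ȳ = 1486180.00 / 11740.00 = 126.59 cm

X̄ = 125.00 cm, Ȳ = 126.59 cm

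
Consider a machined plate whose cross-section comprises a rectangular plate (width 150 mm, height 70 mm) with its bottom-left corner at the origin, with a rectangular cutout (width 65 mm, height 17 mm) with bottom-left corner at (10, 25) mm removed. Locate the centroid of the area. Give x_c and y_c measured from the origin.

x_c = 78.82 mm, y_c = 35.18 mm

Part | A | x̄ᵢ | ȳᵢ | A·x̄ᵢ | A·ȳᵢ
plate | 10500.00 | 75.00 | 35.00 | 787500.00 | 367500.00
hole | -1105.00 | 42.50 | 33.50 | -46962.50 | -37017.50
Σ | 9395.00 |  |  | 740537.50 | 330482.50
x_c = 740537.50 / 9395.00 = 78.82 mm
y_c = 330482.50 / 9395.00 = 35.18 mm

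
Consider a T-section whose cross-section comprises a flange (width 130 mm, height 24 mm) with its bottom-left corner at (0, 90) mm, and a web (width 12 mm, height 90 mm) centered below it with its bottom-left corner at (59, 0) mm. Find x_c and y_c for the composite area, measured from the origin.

x_c = 65.00 mm, y_c = 87.34 mm

web: A = 12 × 90 = 1080.00, centroid at (65.00, 45.00).
flange: A = 130 × 24 = 3120.00, centroid at (65.00, 102.00).
ΣA = 4200.00 mm²
ΣAx_c = (1080.00)(65.00) + (3120.00)(65.00) = 273000.00 mm³
ΣAy_c = (1080.00)(45.00) + (3120.00)(102.00) = 366840.00 mm³
x_c = 273000.00 / 4200.00 = 65.00 mm
y_c = 366840.00 / 4200.00 = 87.34 mm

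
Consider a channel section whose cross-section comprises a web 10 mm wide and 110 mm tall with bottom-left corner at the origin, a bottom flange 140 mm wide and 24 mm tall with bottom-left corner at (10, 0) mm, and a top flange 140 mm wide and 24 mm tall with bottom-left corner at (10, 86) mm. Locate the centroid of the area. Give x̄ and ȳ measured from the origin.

web: A = 10 × 110 = 1100.00, centroid at (5.00, 55.00).
bottom flange: A = 140 × 24 = 3360.00, centroid at (80.00, 12.00).
top flange: A = 140 × 24 = 3360.00, centroid at (80.00, 98.00).
ΣA = 7820.00 mm², ΣAx̄ = 543100.00 mm³, ΣAȳ = 430100.00 mm³.
x̄ = 543100.00/7820.00 = 69.45 mm; ȳ = 430100.00/7820.00 = 55.00 mm.

x̄ = 69.45 mm, ȳ = 55.00 mm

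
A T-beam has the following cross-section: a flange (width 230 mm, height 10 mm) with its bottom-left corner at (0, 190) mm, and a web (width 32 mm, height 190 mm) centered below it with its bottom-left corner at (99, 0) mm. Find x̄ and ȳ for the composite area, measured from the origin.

x̄ = 115.00 mm, ȳ = 122.45 mm

Part | A | x̄ᵢ | ȳᵢ | A·x̄ᵢ | A·ȳᵢ
web | 6080.00 | 115.00 | 95.00 | 699200.00 | 577600.00
flange | 2300.00 | 115.00 | 195.00 | 264500.00 | 448500.00
Σ | 8380.00 |  |  | 963700.00 | 1026100.00
x̄ = 963700.00 / 8380.00 = 115.00 mm
ȳ = 1026100.00 / 8380.00 = 122.45 mm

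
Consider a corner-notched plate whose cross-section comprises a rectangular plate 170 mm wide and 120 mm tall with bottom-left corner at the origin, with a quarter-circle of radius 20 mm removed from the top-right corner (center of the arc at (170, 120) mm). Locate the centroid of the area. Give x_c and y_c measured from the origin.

plate: A = 170 × 120 = 20400.00, centroid at (85.00, 60.00).
removed quarter-circle: A = −¼π·20² = -314.16, centroid at (161.51, 111.51).
ΣA = 20085.84 mm²
ΣAx_c = (20400.00)(85.00) + (-314.16)(161.51) = 1683259.59 mm³
ΣAy_c = (20400.00)(60.00) + (-314.16)(111.51) = 1188967.55 mm³
x_c = 1683259.59 / 20085.84 = 83.80 mm
y_c = 1188967.55 / 20085.84 = 59.19 mm

x_c = 83.80 mm, y_c = 59.19 mm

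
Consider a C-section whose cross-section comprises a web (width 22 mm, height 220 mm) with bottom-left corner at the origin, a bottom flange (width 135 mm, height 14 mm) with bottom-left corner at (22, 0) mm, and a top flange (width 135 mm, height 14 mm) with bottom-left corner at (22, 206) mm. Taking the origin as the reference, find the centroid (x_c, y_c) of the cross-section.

x_c = 45.42 mm, y_c = 110.00 mm

web: A = 22 × 220 = 4840.00, centroid at (11.00, 110.00).
bottom flange: A = 135 × 14 = 1890.00, centroid at (89.50, 7.00).
top flange: A = 135 × 14 = 1890.00, centroid at (89.50, 213.00).
ΣA = 8620.00 mm²
ΣAx_c = (4840.00)(11.00) + (1890.00)(89.50) + (1890.00)(89.50) = 391550.00 mm³
ΣAy_c = (4840.00)(110.00) + (1890.00)(7.00) + (1890.00)(213.00) = 948200.00 mm³
x_c = 391550.00 / 8620.00 = 45.42 mm
y_c = 948200.00 / 8620.00 = 110.00 mm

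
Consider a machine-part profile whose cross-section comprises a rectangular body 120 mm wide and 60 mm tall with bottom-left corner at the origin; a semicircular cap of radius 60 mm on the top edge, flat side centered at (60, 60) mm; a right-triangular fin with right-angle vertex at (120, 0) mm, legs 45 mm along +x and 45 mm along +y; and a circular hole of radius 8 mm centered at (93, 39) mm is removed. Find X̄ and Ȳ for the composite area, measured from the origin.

Part | A | x̄ᵢ | ȳᵢ | A·x̄ᵢ | A·ȳᵢ
rectangular body | 7200.00 | 60.00 | 30.00 | 432000.00 | 216000.00
semicircular top | 5654.87 | 60.00 | 85.46 | 339292.01 | 483292.01
triangular fin | 1012.50 | 135.00 | 15.00 | 136687.50 | 15187.50
hole | -201.06 | 93.00 | 39.00 | -18698.76 | -7841.42
Σ | 13666.30 |  |  | 889280.75 | 706638.09
X̄ = 889280.75 / 13666.30 = 65.07 mm
Ȳ = 706638.09 / 13666.30 = 51.71 mm

X̄ = 65.07 mm, Ȳ = 51.71 mm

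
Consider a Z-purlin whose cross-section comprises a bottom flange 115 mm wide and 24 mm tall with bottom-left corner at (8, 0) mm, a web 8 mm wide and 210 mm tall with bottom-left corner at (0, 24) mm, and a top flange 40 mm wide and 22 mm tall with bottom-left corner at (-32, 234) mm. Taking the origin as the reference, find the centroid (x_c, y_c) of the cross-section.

x_c = 33.26 mm, y_c = 87.49 mm

bottom flange: A = 115 × 24 = 2760.00, centroid at (65.50, 12.00).
web: A = 8 × 210 = 1680.00, centroid at (4.00, 129.00).
top flange: A = 40 × 22 = 880.00, centroid at (-12.00, 245.00).
ΣA = 5320.00 mm²
ΣAx_c = (2760.00)(65.50) + (1680.00)(4.00) + (880.00)(-12.00) = 176940.00 mm³
ΣAy_c = (2760.00)(12.00) + (1680.00)(129.00) + (880.00)(245.00) = 465440.00 mm³
x_c = 176940.00 / 5320.00 = 33.26 mm
y_c = 465440.00 / 5320.00 = 87.49 mm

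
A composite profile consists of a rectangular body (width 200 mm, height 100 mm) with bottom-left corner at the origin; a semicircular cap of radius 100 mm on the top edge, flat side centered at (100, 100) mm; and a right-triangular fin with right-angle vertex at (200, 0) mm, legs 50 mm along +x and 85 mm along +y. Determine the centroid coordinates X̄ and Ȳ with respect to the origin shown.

rectangular body: A = 200 × 100 = 20000.00, centroid at (100.00, 50.00).
semicircular top: A = ½π·100² = 15707.96, centroid at (100.00, 142.44).
triangular fin: A = ½·50·85 = 2125.00, centroid at (216.67, 28.33).
ΣA = 37832.96 mm²
ΣAX̄ = (20000.00)(100.00) + (15707.96)(100.00) + (2125.00)(216.67) = 4031212.99 mm³
ΣAȲ = (20000.00)(50.00) + (15707.96)(142.44) + (2125.00)(28.33) = 3297671.33 mm³
X̄ = 4031212.99 / 37832.96 = 106.55 mm
Ȳ = 3297671.33 / 37832.96 = 87.16 mm

X̄ = 106.55 mm, Ȳ = 87.16 mm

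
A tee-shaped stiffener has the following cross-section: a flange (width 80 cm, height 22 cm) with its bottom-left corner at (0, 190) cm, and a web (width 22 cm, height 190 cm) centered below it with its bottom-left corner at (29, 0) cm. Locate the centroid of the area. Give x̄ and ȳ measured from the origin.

x̄ = 40.00 cm, ȳ = 126.41 cm

Part | A | x̄ᵢ | ȳᵢ | A·x̄ᵢ | A·ȳᵢ
web | 4180.00 | 40.00 | 95.00 | 167200.00 | 397100.00
flange | 1760.00 | 40.00 | 201.00 | 70400.00 | 353760.00
Σ | 5940.00 |  |  | 237600.00 | 750860.00
x̄ = 237600.00 / 5940.00 = 40.00 cm
ȳ = 750860.00 / 5940.00 = 126.41 cm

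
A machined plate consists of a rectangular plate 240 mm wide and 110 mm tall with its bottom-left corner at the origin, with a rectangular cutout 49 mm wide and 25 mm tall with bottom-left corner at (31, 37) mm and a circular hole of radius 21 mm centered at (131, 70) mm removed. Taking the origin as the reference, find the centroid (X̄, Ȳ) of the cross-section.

Part | A | x̄ᵢ | ȳᵢ | A·x̄ᵢ | A·ȳᵢ
plate | 26400.00 | 120.00 | 55.00 | 3168000.00 | 1452000.00
hole 1 | -1225.00 | 55.50 | 49.50 | -67987.50 | -60637.50
hole 2 | -1385.44 | 131.00 | 70.00 | -181492.95 | -96980.97
Σ | 23789.56 |  |  | 2918519.55 | 1294381.53
X̄ = 2918519.55 / 23789.56 = 122.68 mm
Ȳ = 1294381.53 / 23789.56 = 54.41 mm

X̄ = 122.68 mm, Ȳ = 54.41 mm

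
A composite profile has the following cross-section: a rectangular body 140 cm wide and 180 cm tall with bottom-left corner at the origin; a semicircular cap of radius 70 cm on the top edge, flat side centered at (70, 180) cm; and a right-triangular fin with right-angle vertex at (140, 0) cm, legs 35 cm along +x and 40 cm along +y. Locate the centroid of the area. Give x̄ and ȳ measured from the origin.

rectangular body: A = 140 × 180 = 25200.00, centroid at (70.00, 90.00).
semicircular top: A = ½π·70² = 7696.90, centroid at (70.00, 209.71).
triangular fin: A = ½·35·40 = 700.00, centroid at (151.67, 13.33).
ΣA = 33596.90 cm²
ΣAx̄ = (25200.00)(70.00) + (7696.90)(70.00) + (700.00)(151.67) = 2408949.81 cm³
ΣAȳ = (25200.00)(90.00) + (7696.90)(209.71) + (700.00)(13.33) = 3891442.36 cm³
x̄ = 2408949.81 / 33596.90 = 71.70 cm
ȳ = 3891442.36 / 33596.90 = 115.83 cm

x̄ = 71.70 cm, ȳ = 115.83 cm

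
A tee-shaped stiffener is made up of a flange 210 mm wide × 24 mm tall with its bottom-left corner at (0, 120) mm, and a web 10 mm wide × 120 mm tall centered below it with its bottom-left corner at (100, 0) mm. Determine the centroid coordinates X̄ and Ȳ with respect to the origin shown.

X̄ = 105.00 mm, Ȳ = 118.15 mm

web: A = 10 × 120 = 1200.00, centroid at (105.00, 60.00).
flange: A = 210 × 24 = 5040.00, centroid at (105.00, 132.00).
ΣA = 6240.00 mm², ΣAX̄ = 655200.00 mm³, ΣAȲ = 737280.00 mm³.
X̄ = 655200.00/6240.00 = 105.00 mm; Ȳ = 737280.00/6240.00 = 118.15 mm.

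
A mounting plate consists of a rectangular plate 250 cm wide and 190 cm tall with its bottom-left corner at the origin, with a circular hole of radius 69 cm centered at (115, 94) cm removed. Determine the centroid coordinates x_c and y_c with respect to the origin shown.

x_c = 129.60 cm, y_c = 95.46 cm

plate: A = 250 × 190 = 47500.00, centroid at (125.00, 95.00).
hole: A = −π·69² = -14957.12, centroid at (115.00, 94.00).
ΣA = 32542.88 cm²
ΣAx_c = (47500.00)(125.00) + (-14957.12)(115.00) = 4217430.90 cm³
ΣAy_c = (47500.00)(95.00) + (-14957.12)(94.00) = 3106530.47 cm³
x_c = 4217430.90 / 32542.88 = 129.60 cm
y_c = 3106530.47 / 32542.88 = 95.46 cm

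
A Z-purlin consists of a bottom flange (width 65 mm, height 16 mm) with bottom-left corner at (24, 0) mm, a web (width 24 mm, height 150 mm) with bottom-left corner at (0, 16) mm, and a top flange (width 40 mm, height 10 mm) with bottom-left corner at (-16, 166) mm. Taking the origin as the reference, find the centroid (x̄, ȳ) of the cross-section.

bottom flange: A = 65 × 16 = 1040.00, centroid at (56.50, 8.00).
web: A = 24 × 150 = 3600.00, centroid at (12.00, 91.00).
top flange: A = 40 × 10 = 400.00, centroid at (4.00, 171.00).
ΣA = 5040.00 mm²
ΣAx̄ = (1040.00)(56.50) + (3600.00)(12.00) + (400.00)(4.00) = 103560.00 mm³
ΣAȳ = (1040.00)(8.00) + (3600.00)(91.00) + (400.00)(171.00) = 404320.00 mm³
x̄ = 103560.00 / 5040.00 = 20.55 mm
ȳ = 404320.00 / 5040.00 = 80.22 mm

x̄ = 20.55 mm, ȳ = 80.22 mm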